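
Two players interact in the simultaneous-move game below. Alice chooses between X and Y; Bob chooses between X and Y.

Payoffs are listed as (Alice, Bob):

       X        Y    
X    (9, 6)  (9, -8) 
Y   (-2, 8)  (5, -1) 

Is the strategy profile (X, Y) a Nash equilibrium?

At (X, Y), Alice earns 9; switching to Y would give 5, so Alice has no profitable deviation.
Bob earns -8; switching to X would give 6, so Bob would deviate.
Since at least one player can profitably deviate, this is not a Nash equilibrium.

No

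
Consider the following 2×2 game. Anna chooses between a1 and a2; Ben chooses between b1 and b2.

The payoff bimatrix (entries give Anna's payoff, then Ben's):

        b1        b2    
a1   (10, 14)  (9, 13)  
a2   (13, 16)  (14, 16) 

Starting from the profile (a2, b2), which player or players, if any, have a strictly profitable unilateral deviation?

Neither

Anna at (a2, b2) earns 14; deviating to a1 yields 9 — not better.
Ben earns 16; deviating to b1 yields 16 — not better.
Neither player can strictly improve; the profile is a Nash equilibrium.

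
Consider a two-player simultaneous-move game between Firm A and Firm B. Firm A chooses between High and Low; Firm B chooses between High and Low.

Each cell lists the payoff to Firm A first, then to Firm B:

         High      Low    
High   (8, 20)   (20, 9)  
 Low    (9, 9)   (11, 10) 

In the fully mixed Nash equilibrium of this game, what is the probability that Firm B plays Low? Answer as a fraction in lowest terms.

1/10

Let c be the probability that Firm B plays High. In a completely mixed equilibrium, Firm A must be indifferent between High and Low.
Firm A's expected payoff from High is 8c + 20(1−c); from Low it is 9c + 11(1−c).
Setting these equal: −12c + 20 = −2c + 11, so c = 9/10.
Therefore Firm B plays Low with probability 1 − 9/10 = 1/10.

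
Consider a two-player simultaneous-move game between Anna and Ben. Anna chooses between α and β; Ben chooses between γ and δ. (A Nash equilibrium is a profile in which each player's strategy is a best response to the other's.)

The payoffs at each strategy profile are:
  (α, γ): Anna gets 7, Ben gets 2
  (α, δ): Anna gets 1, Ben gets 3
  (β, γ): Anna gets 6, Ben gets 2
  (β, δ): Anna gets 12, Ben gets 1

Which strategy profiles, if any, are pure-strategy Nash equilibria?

none

(α, γ): Ben prefers δ (3 > 2) — not an equilibrium.
(α, δ): Anna prefers β (12 > 1) — not an equilibrium.
(β, γ): Anna prefers α (7 > 6) — not an equilibrium.
(β, δ): Ben prefers γ (2 > 1) — not an equilibrium.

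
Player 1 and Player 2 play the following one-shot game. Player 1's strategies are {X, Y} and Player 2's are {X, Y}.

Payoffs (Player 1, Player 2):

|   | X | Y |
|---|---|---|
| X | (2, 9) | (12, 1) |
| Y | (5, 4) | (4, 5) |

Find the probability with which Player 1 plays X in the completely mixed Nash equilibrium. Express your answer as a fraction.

Let r be the probability that Player 1 plays X. In a completely mixed equilibrium, Player 2 must be indifferent between X and Y.
Player 2's expected payoff from X is 9r + 4(1−r); from Y it is r + 5(1−r).
Setting these equal: 5r + 4 = −4r + 5, so r = 1/9.

1/9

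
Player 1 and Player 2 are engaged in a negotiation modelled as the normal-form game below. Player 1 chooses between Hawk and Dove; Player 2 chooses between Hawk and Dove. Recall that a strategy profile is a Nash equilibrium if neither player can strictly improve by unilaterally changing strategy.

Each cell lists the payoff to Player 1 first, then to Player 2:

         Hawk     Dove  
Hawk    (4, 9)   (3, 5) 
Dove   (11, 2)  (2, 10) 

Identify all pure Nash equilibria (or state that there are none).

none

(Hawk, Hawk): Player 1 prefers Dove (11 > 4) — not an equilibrium.
(Hawk, Dove): Player 2 prefers Hawk (9 > 5) — not an equilibrium.
(Dove, Hawk): Player 2 prefers Dove (10 > 2) — not an equilibrium.
(Dove, Dove): Player 1 prefers Hawk (3 > 2) — not an equilibrium.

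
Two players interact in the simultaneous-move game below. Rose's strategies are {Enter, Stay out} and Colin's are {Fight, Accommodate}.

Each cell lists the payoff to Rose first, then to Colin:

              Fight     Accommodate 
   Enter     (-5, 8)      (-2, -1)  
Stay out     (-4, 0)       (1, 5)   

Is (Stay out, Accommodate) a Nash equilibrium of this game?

Yes

At (Stay out, Accommodate), Rose earns 1; switching to Enter would give -2, so Rose has no profitable deviation.
Colin earns 5; switching to Fight would give 0, so Colin has no profitable deviation.
Neither player can gain by a unilateral deviation, so this profile is a Nash equilibrium.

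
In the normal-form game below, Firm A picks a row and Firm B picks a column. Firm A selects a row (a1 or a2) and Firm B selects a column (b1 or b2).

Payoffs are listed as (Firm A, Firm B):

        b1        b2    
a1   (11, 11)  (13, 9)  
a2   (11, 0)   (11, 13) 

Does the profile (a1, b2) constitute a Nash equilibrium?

At (a1, b2), Firm A earns 13; switching to a2 would give 11, so Firm A has no profitable deviation.
Firm B earns 9; switching to b1 would give 11, so Firm B would deviate.
Since at least one player can profitably deviate, this is not a Nash equilibrium.

No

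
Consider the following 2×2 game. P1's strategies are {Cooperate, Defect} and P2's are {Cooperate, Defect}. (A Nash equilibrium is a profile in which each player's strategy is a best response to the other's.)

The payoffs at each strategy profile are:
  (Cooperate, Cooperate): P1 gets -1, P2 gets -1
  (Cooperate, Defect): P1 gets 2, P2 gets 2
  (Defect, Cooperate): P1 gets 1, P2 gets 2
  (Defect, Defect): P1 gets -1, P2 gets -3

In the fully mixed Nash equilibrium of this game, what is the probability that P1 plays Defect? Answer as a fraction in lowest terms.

Let p be the probability that P1 plays Cooperate. In a completely mixed equilibrium, P2 must be indifferent between Cooperate and Defect.
P2's expected payoff from Cooperate is −p + 2(1−p); from Defect it is 2p − 3(1−p).
Setting these equal: −3p + 2 = 5p − 3, so p = 5/8.
Therefore P1 plays Defect with probability 1 − 5/8 = 3/8.

3/8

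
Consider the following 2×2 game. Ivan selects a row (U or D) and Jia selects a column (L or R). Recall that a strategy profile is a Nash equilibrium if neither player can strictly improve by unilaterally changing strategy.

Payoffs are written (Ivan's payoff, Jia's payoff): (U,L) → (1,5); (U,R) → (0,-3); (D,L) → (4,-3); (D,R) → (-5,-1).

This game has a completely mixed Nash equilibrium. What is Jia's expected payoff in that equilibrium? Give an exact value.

First find x, the probability Ivan plays U, from Jia's indifference between L and R: 5x − 3(1−x) = −3x − (1−x), giving x = 1/5.
Since Jia is indifferent in equilibrium, Jia's expected payoff equals the payoff from either column against (1/5, 4/5). Using L: 5(1/5) − 3(4/5) = -7/5.

-7/5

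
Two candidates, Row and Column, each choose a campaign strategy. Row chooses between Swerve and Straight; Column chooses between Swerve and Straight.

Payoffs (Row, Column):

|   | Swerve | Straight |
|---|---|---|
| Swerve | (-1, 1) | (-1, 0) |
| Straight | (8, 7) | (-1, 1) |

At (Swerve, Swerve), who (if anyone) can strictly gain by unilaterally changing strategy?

Row at (Swerve, Swerve) earns -1; deviating to Straight yields 8 — a strict improvement.
Column earns 1; deviating to Straight yields 0 — not better.
Only Row has a strictly profitable deviation.

Row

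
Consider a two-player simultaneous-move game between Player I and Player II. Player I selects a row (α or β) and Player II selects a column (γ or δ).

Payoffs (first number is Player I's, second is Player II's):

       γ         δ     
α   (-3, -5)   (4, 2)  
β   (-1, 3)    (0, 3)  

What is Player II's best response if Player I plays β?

either — both γ and δ are best responses

Against β, Player II earns 3 from γ and 3 from δ.
So either strategy is a best response.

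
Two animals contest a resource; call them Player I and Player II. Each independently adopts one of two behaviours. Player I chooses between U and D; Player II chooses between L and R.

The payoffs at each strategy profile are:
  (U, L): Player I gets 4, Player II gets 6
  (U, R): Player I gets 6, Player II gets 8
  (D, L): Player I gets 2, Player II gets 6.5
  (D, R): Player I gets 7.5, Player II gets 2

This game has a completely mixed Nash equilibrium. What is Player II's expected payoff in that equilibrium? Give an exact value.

First find p, the probability Player I plays U, from Player II's indifference between L and R: 6p + 6.5(1−p) = 8p + 2(1−p), giving p = 9/13.
Since Player II is indifferent in equilibrium, Player II's expected payoff equals the payoff from either column against (9/13, 4/13). Using L: 6(9/13) + 6.5(4/13) = 80/13.

80/13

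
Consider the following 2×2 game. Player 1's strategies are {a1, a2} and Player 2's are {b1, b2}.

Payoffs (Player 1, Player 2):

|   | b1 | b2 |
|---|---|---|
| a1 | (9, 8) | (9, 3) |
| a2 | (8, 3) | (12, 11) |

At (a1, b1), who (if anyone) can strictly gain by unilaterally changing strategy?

Player 1 at (a1, b1) earns 9; deviating to a2 yields 8 — not better.
Player 2 earns 8; deviating to b2 yields 3 — not better.
Neither player can strictly improve; the profile is a Nash equilibrium.

Neither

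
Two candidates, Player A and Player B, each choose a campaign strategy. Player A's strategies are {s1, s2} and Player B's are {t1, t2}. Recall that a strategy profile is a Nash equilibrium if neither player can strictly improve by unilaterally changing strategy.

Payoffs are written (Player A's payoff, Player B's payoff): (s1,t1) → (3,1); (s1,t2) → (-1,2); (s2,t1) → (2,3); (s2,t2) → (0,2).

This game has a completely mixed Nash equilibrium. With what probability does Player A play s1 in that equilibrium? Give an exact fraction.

1/2

Let x be the probability that Player A plays s1. In a completely mixed equilibrium, Player B must be indifferent between t1 and t2.
Player B's expected payoff from t1 is x + 3(1−x); from t2 it is 2x + 2(1−x).
Setting these equal: −2x + 3 = 2, so x = 1/2.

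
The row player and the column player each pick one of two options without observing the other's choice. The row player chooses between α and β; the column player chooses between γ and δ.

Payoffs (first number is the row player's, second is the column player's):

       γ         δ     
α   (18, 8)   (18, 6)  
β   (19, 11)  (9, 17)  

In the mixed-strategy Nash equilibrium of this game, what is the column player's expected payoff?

First find p, the probability the row player plays α, from the column player's indifference between γ and δ: 8p + 11(1−p) = 6p + 17(1−p), giving p = 3/4.
Since the column player is indifferent in equilibrium, the column player's expected payoff equals the payoff from either column against (3/4, 1/4). Using γ: 8(3/4) + 11(1/4) = 35/4.

35/4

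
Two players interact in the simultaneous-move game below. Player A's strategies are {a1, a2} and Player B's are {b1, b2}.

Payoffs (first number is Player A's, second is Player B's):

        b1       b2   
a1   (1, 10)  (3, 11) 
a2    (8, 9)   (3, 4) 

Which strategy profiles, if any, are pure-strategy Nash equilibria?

(a1, b1): Player A prefers a2 (8 > 1); Player B prefers b2 (11 > 10) — not an equilibrium.
(a1, b2): Player A gets 3 ≥ 3 from a2, and Player B gets 11 ≥ 10 from b1 — Nash equilibrium.
(a2, b1): Player A gets 8 ≥ 1 from a1, and Player B gets 9 ≥ 4 from b2 — Nash equilibrium.
(a2, b2): Player B prefers b1 (9 > 4) — not an equilibrium.

(a1, b2) and (a2, b1)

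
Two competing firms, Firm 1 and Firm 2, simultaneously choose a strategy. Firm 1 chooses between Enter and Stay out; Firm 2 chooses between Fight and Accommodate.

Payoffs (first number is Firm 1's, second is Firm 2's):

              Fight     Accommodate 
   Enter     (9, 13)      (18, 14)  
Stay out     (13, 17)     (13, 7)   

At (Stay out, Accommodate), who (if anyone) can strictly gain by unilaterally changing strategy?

Firm 1 at (Stay out, Accommodate) earns 13; deviating to Enter yields 18 — a strict improvement.
Firm 2 earns 7; deviating to Fight yields 17 — a strict improvement.
Both Firm 1 and Firm 2 have strictly profitable deviations.

Both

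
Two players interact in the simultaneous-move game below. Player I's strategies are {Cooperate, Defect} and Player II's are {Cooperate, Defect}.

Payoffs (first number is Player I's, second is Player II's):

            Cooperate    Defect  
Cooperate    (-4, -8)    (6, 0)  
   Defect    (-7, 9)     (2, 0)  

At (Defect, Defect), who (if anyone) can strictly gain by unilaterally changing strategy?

Both

Player I at (Defect, Defect) earns 2; deviating to Cooperate yields 6 — a strict improvement.
Player II earns 0; deviating to Cooperate yields 9 — a strict improvement.
Both Player I and Player II have strictly profitable deviations.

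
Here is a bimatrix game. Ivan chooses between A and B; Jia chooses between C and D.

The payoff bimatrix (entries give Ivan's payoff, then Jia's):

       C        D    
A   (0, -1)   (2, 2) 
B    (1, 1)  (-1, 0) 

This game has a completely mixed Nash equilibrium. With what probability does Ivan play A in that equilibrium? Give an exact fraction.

1/4

Let x be the probability that Ivan plays A. In a completely mixed equilibrium, Jia must be indifferent between C and D.
Jia's expected payoff from C is −x + (1−x); from D it is 2x.
Setting these equal: −2x + 1 = 2x, so x = 1/4.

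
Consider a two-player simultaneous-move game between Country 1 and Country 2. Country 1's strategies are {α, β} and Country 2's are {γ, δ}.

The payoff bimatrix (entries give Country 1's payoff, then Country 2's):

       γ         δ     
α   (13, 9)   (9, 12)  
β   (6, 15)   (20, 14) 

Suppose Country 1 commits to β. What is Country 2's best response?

Against β, Country 2 earns 15 from γ and 14 from δ.
So γ is the best response.

γ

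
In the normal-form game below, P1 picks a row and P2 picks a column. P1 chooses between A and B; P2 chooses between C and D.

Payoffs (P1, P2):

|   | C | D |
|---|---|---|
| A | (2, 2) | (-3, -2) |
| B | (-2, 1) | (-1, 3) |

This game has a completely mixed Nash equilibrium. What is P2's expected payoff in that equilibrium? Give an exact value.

4/3

First find p, the probability P1 plays A, from P2's indifference between C and D: 2p + (1−p) = −2p + 3(1−p), giving p = 1/3.
Since P2 is indifferent in equilibrium, P2's expected payoff equals the payoff from either column against (1/3, 2/3). Using C: 2(1/3) + (2/3) = 4/3.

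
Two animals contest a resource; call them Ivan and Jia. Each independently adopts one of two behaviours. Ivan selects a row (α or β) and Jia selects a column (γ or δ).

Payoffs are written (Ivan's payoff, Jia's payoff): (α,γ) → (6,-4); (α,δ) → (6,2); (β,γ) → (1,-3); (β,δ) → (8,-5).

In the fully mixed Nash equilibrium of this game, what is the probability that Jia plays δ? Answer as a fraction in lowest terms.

Let q be the probability that Jia plays γ. In a completely mixed equilibrium, Ivan must be indifferent between α and β.
Ivan's expected payoff from α is 6q + 6(1−q); from β it is q + 8(1−q).
Setting these equal: 6 = −7q + 8, so q = 2/7.
Therefore Jia plays δ with probability 1 − 2/7 = 5/7.

5/7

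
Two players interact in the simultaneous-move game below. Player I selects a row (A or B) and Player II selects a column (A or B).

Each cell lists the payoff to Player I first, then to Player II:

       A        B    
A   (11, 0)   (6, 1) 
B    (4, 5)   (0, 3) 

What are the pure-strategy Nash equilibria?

(A, A): Player II prefers B (1 > 0) — not an equilibrium.
(A, B): Player I gets 6 ≥ 0 from B, and Player II gets 1 ≥ 0 from A — Nash equilibrium.
(B, A): Player I prefers A (11 > 4) — not an equilibrium.
(B, B): Player I prefers A (6 > 0); Player II prefers A (5 > 3) — not an equilibrium.

(A, B)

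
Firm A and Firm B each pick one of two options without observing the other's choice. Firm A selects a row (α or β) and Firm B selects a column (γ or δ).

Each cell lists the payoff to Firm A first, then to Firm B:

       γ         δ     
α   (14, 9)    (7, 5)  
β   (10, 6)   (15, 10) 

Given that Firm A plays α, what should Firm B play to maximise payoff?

γ

Against α, Firm B earns 9 from γ and 5 from δ.
So γ is the best response.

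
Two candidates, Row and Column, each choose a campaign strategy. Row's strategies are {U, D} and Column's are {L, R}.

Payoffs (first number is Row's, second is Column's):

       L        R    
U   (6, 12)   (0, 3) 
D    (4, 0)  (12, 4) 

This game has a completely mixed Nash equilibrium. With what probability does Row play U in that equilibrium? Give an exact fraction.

4/13

Let r be the probability that Row plays U. In a completely mixed equilibrium, Column must be indifferent between L and R.
Column's expected payoff from L is 12r; from R it is 3r + 4(1−r).
Setting these equal: 12r = −r + 4, so r = 4/13.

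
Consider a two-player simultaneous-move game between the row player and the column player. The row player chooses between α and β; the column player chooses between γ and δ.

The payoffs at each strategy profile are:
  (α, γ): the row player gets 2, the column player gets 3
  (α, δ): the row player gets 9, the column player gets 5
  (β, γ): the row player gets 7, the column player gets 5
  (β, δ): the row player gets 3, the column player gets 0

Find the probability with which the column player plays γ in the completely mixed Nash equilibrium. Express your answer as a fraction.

Let c be the probability that the column player plays γ. In a completely mixed equilibrium, the row player must be indifferent between α and β.
The row player's expected payoff from α is 2c + 9(1−c); from β it is 7c + 3(1−c).
Setting these equal: −7c + 9 = 4c + 3, so c = 6/11.

6/11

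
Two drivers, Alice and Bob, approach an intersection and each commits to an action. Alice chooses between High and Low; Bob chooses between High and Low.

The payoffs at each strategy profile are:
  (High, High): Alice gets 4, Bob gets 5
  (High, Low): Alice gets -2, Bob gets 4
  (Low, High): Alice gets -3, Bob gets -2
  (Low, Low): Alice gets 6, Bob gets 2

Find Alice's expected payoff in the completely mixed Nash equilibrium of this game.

6/5

First find y, the probability Bob plays High, from Alice's indifference between High and Low: 4y − 2(1−y) = −3y + 6(1−y), giving y = 8/15.
Since Alice is indifferent in equilibrium, Alice's expected payoff equals the payoff from either row against (8/15, 7/15). Using High: 4(8/15) − 2(7/15) = 6/5.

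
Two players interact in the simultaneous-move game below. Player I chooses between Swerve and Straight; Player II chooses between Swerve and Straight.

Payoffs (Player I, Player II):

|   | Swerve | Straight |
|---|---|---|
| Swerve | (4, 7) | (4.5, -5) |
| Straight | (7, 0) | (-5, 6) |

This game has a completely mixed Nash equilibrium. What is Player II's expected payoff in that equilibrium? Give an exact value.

7/3

First find p, the probability Player I plays Swerve, from Player II's indifference between Swerve and Straight: 7p = −5p + 6(1−p), giving p = 1/3.
Since Player II is indifferent in equilibrium, Player II's expected payoff equals the payoff from either column against (1/3, 2/3). Using Swerve: 7(1/3) = 7/3.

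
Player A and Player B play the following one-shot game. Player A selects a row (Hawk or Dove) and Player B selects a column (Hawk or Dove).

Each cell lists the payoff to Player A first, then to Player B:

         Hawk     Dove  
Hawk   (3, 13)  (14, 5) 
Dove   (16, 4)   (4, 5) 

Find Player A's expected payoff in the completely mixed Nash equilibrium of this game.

First find q, the probability Player B plays Hawk, from Player A's indifference between Hawk and Dove: 3q + 14(1−q) = 16q + 4(1−q), giving q = 10/23.
Since Player A is indifferent in equilibrium, Player A's expected payoff equals the payoff from either row against (10/23, 13/23). Using Hawk: 3(10/23) + 14(13/23) = 212/23.

212/23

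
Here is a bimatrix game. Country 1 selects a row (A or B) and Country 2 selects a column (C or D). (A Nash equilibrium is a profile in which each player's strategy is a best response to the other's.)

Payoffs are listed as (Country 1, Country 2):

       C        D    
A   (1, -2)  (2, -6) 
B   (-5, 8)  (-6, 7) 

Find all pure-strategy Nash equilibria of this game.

(A, C): Country 1 gets 1 ≥ -5 from B, and Country 2 gets -2 ≥ -6 from D — Nash equilibrium.
(A, D): Country 2 prefers C (-2 > -6) — not an equilibrium.
(B, C): Country 1 prefers A (1 > -5) — not an equilibrium.
(B, D): Country 1 prefers A (2 > -6); Country 2 prefers C (8 > 7) — not an equilibrium.

(A, C)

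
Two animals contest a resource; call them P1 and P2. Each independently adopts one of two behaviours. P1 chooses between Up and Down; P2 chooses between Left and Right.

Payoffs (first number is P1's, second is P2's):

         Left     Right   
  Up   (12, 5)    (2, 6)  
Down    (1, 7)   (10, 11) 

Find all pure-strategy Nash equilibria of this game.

(Up, Left): P2 prefers Right (6 > 5) — not an equilibrium.
(Up, Right): P1 prefers Down (10 > 2) — not an equilibrium.
(Down, Left): P1 prefers Up (12 > 1); P2 prefers Right (11 > 7) — not an equilibrium.
(Down, Right): P1 gets 10 ≥ 2 from Up, and P2 gets 11 ≥ 7 from Left — Nash equilibrium.

(Down, Right)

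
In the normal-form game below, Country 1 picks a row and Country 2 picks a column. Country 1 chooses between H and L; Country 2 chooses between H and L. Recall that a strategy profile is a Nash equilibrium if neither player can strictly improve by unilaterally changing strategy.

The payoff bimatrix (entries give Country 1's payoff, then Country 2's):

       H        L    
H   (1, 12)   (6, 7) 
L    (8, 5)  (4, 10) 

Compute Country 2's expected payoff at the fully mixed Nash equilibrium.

17/2

First find x, the probability Country 1 plays H, from Country 2's indifference between H and L: 12x + 5(1−x) = 7x + 10(1−x), giving x = 1/2.
Since Country 2 is indifferent in equilibrium, Country 2's expected payoff equals the payoff from either column against (1/2, 1/2). Using H: 12(1/2) + 5(1/2) = 17/2.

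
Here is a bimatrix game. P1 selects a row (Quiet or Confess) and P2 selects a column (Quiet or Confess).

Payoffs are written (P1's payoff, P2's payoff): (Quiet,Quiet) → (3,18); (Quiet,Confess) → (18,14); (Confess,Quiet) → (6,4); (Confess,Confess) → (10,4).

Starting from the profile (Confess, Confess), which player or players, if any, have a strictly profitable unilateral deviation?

P1 at (Confess, Confess) earns 10; deviating to Quiet yields 18 — a strict improvement.
P2 earns 4; deviating to Quiet yields 4 — not better.
Only P1 has a strictly profitable deviation.

P1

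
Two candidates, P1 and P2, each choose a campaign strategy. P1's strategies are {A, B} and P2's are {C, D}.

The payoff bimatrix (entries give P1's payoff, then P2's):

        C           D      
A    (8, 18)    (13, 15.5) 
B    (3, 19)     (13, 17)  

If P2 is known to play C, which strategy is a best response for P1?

Against C, P1 earns 8 from A and 3 from B.
So A is the best response.

A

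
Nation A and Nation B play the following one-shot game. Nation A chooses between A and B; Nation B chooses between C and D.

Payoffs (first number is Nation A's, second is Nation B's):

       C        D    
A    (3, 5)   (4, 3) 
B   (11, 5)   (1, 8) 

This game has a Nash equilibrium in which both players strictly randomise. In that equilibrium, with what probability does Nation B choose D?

Let c be the probability that Nation B plays C. In a completely mixed equilibrium, Nation A must be indifferent between A and B.
Nation A's expected payoff from A is 3c + 4(1−c); from B it is 11c + (1−c).
Setting these equal: −c + 4 = 10c + 1, so c = 3/11.
Therefore Nation B plays D with probability 1 − 3/11 = 8/11.

8/11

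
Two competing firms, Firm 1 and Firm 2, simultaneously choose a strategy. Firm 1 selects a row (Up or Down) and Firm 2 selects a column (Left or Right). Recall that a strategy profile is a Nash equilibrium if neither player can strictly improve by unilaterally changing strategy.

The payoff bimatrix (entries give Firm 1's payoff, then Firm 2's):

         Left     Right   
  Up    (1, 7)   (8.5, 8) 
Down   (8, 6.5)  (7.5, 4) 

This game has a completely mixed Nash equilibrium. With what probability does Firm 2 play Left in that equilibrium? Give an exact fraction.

Let c be the probability that Firm 2 plays Left. In a completely mixed equilibrium, Firm 1 must be indifferent between Up and Down.
Firm 1's expected payoff from Up is c + 8.5(1−c); from Down it is 8c + 7.5(1−c).
Setting these equal: −7.5c + 8.5 = 0.5c + 7.5, so c = 1/8.

1/8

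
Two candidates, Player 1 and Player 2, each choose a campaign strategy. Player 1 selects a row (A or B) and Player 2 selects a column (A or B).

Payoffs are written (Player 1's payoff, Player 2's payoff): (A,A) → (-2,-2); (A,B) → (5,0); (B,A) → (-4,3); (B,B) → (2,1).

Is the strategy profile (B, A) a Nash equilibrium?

No

At (B, A), Player 1 earns -4; switching to A would give -2, so Player 1 would deviate.
Player 2 earns 3; switching to B would give 1, so Player 2 has no profitable deviation.
Since at least one player can profitably deviate, this is not a Nash equilibrium.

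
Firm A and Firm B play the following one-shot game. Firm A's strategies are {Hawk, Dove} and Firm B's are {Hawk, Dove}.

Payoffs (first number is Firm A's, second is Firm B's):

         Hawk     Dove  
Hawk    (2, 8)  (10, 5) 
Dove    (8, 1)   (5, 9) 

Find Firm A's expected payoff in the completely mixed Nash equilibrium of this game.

First find y, the probability Firm B plays Hawk, from Firm A's indifference between Hawk and Dove: 2y + 10(1−y) = 8y + 5(1−y), giving y = 5/11.
Since Firm A is indifferent in equilibrium, Firm A's expected payoff equals the payoff from either row against (5/11, 6/11). Using Hawk: 2(5/11) + 10(6/11) = 70/11.

70/11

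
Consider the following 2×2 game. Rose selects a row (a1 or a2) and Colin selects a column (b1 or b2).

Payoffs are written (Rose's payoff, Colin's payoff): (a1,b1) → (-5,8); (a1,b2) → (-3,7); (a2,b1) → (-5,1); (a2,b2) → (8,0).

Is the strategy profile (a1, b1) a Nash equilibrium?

Yes

At (a1, b1), Rose earns -5; switching to a2 would give -5, so Rose has no profitable deviation.
Colin earns 8; switching to b2 would give 7, so Colin has no profitable deviation.
Neither player can gain by a unilateral deviation, so this profile is a Nash equilibrium.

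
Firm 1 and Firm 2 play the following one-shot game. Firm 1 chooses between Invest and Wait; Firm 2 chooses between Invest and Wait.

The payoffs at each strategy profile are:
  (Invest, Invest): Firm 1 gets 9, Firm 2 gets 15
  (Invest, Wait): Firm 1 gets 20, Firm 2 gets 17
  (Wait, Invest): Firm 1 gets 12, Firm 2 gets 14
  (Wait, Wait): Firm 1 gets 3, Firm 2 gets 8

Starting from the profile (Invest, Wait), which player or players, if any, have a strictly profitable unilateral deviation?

Neither

Firm 1 at (Invest, Wait) earns 20; deviating to Wait yields 3 — not better.
Firm 2 earns 17; deviating to Invest yields 15 — not better.
Neither player can strictly improve; the profile is a Nash equilibrium.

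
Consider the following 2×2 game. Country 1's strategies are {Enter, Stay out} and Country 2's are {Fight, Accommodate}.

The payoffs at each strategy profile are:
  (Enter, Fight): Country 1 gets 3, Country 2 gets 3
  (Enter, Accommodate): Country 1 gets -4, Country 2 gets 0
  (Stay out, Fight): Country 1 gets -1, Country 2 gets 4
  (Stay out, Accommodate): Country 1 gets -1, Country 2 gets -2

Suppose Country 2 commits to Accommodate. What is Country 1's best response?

Against Accommodate, Country 1 earns -4 from Enter and -1 from Stay out.
So Stay out is the best response.

Stay out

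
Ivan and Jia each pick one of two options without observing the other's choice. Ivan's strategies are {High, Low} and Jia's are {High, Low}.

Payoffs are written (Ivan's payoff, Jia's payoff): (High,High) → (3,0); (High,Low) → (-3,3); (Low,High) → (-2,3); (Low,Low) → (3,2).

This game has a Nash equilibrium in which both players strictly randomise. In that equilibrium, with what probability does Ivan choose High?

1/4

Let p be the probability that Ivan plays High. In a completely mixed equilibrium, Jia must be indifferent between High and Low.
Jia's expected payoff from High is 3(1−p); from Low it is 3p + 2(1−p).
Setting these equal: −3p + 3 = p + 2, so p = 1/4.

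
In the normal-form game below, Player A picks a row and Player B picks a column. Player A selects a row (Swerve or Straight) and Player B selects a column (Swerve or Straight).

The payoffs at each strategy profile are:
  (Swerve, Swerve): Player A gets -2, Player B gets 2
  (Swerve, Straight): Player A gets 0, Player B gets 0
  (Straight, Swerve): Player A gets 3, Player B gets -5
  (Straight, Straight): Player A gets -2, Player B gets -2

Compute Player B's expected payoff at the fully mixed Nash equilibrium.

-4/5

First find p, the probability Player A plays Swerve, from Player B's indifference between Swerve and Straight: 2p − 5(1−p) = −2(1−p), giving p = 3/5.
Since Player B is indifferent in equilibrium, Player B's expected payoff equals the payoff from either column against (3/5, 2/5). Using Swerve: 2(3/5) − 5(2/5) = -4/5.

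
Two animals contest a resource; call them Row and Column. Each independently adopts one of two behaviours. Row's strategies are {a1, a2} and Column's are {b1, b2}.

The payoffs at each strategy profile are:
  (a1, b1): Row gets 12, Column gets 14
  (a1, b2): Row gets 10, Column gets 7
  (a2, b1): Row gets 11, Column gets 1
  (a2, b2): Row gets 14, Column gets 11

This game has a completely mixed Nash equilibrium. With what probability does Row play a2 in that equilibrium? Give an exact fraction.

7/17

Let r be the probability that Row plays a1. In a completely mixed equilibrium, Column must be indifferent between b1 and b2.
Column's expected payoff from b1 is 14r + (1−r); from b2 it is 7r + 11(1−r).
Setting these equal: 13r + 1 = −4r + 11, so r = 10/17.
Therefore Row plays a2 with probability 1 − 10/17 = 7/17.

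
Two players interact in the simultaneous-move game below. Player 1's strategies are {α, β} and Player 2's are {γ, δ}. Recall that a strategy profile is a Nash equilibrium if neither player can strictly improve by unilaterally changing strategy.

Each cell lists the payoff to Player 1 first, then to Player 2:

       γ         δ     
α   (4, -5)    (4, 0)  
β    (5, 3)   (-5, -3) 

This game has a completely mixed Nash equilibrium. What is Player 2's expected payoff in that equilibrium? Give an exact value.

-15/11

First find p, the probability Player 1 plays α, from Player 2's indifference between γ and δ: −5p + 3(1−p) = −3(1−p), giving p = 6/11.
Since Player 2 is indifferent in equilibrium, Player 2's expected payoff equals the payoff from either column against (6/11, 5/11). Using γ: −5(6/11) + 3(5/11) = -15/11.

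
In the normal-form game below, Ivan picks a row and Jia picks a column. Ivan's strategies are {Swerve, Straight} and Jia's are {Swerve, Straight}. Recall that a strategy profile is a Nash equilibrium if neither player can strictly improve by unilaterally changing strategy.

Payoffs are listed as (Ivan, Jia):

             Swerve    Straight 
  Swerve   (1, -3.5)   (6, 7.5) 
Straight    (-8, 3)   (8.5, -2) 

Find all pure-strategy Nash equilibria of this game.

none

(Swerve, Swerve): Jia prefers Straight (7.5 > -3.5) — not an equilibrium.
(Swerve, Straight): Ivan prefers Straight (8.5 > 6) — not an equilibrium.
(Straight, Swerve): Ivan prefers Swerve (1 > -8) — not an equilibrium.
(Straight, Straight): Jia prefers Swerve (3 > -2) — not an equilibrium.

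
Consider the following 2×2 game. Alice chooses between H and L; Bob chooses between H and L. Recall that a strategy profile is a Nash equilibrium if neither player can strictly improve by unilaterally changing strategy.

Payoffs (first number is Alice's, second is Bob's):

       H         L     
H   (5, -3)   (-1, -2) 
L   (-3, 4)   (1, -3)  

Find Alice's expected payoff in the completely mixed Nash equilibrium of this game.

1/5

First find q, the probability Bob plays H, from Alice's indifference between H and L: 5q − (1−q) = −3q + (1−q), giving q = 1/5.
Since Alice is indifferent in equilibrium, Alice's expected payoff equals the payoff from either row against (1/5, 4/5). Using H: 5(1/5) − (4/5) = 1/5.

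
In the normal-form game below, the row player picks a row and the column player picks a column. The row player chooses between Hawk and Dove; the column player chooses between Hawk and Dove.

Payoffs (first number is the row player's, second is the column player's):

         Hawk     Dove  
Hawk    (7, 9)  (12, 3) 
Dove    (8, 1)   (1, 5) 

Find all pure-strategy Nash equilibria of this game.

(Hawk, Hawk): the row player prefers Dove (8 > 7) — not an equilibrium.
(Hawk, Dove): the column player prefers Hawk (9 > 3) — not an equilibrium.
(Dove, Hawk): the column player prefers Dove (5 > 1) — not an equilibrium.
(Dove, Dove): the row player prefers Hawk (12 > 1) — not an equilibrium.

none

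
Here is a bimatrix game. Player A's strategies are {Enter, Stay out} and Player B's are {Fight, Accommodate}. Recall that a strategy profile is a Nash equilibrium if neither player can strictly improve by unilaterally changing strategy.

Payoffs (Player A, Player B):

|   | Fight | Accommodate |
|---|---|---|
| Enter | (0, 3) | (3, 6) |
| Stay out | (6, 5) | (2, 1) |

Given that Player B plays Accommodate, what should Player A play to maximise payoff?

Enter

Against Accommodate, Player A earns 3 from Enter and 2 from Stay out.
So Enter is the best response.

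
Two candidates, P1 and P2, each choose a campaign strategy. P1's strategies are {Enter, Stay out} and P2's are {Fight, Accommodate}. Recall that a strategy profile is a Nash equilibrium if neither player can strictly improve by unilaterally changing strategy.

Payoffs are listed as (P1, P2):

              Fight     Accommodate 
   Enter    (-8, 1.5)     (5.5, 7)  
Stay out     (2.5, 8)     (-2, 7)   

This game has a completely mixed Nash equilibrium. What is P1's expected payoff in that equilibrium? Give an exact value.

First find q, the probability P2 plays Fight, from P1's indifference between Enter and Stay out: −8q + 5.5(1−q) = 2.5q − 2(1−q), giving q = 5/12.
Since P1 is indifferent in equilibrium, P1's expected payoff equals the payoff from either row against (5/12, 7/12). Using Enter: −8(5/12) + 5.5(7/12) = -1/8.

-1/8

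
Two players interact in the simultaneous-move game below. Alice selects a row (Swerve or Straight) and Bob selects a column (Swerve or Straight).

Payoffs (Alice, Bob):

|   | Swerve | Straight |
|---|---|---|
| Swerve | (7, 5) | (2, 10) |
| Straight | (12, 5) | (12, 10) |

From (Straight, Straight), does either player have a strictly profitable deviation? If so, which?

Alice at (Straight, Straight) earns 12; deviating to Swerve yields 2 — not better.
Bob earns 10; deviating to Swerve yields 5 — not better.
Neither player can strictly improve; the profile is a Nash equilibrium.

Neither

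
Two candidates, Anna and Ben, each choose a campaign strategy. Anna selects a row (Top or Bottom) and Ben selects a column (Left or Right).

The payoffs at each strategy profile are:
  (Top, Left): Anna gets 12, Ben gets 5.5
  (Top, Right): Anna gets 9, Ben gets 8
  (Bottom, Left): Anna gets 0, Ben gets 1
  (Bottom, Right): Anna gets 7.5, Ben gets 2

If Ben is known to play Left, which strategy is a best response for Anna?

Top

Against Left, Anna earns 12 from Top and 0 from Bottom.
So Top is the best response.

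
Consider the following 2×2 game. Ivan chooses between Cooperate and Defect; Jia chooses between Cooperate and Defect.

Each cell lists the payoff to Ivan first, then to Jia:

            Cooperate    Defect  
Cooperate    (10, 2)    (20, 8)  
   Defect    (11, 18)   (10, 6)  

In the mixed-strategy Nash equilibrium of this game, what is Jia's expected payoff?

First find p, the probability Ivan plays Cooperate, from Jia's indifference between Cooperate and Defect: 2p + 18(1−p) = 8p + 6(1−p), giving p = 2/3.
Since Jia is indifferent in equilibrium, Jia's expected payoff equals the payoff from either column against (2/3, 1/3). Using Cooperate: 2(2/3) + 18(1/3) = 22/3.

22/3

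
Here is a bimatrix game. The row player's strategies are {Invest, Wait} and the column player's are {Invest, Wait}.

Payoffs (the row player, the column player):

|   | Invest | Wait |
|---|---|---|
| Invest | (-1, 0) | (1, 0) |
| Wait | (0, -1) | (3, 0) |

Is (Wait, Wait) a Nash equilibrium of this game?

At (Wait, Wait), the row player earns 3; switching to Invest would give 1, so the row player has no profitable deviation.
The column player earns 0; switching to Invest would give -1, so the column player has no profitable deviation.
Neither player can gain by a unilateral deviation, so this profile is a Nash equilibrium.

Yes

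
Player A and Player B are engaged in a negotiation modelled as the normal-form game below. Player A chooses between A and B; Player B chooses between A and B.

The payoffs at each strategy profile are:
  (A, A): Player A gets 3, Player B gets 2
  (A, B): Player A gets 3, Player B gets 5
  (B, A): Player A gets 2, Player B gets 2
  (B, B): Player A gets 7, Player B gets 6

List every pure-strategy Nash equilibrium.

(A, A): Player B prefers B (5 > 2) — not an equilibrium.
(A, B): Player A prefers B (7 > 3) — not an equilibrium.
(B, A): Player A prefers A (3 > 2); Player B prefers B (6 > 2) — not an equilibrium.
(B, B): Player A gets 7 ≥ 3 from A, and Player B gets 6 ≥ 2 from A — Nash equilibrium.

(B, B)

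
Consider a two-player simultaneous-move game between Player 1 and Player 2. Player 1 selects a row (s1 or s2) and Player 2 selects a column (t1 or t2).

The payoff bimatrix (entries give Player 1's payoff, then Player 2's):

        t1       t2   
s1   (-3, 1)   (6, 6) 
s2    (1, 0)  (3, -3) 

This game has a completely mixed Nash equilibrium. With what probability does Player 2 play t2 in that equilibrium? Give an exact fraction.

4/7

Let c be the probability that Player 2 plays t1. In a completely mixed equilibrium, Player 1 must be indifferent between s1 and s2.
Player 1's expected payoff from s1 is −3c + 6(1−c); from s2 it is c + 3(1−c).
Setting these equal: −9c + 6 = −2c + 3, so c = 3/7.
Therefore Player 2 plays t2 with probability 1 − 3/7 = 4/7.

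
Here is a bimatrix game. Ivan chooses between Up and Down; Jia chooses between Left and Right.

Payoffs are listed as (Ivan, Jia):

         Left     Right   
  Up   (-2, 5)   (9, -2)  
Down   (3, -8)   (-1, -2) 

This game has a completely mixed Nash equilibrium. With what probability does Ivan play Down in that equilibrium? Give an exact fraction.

7/13

Let r be the probability that Ivan plays Up. In a completely mixed equilibrium, Jia must be indifferent between Left and Right.
Jia's expected payoff from Left is 5r − 8(1−r); from Right it is −2r − 2(1−r).
Setting these equal: 13r − 8 = -2, so r = 6/13.
Therefore Ivan plays Down with probability 1 − 6/13 = 7/13.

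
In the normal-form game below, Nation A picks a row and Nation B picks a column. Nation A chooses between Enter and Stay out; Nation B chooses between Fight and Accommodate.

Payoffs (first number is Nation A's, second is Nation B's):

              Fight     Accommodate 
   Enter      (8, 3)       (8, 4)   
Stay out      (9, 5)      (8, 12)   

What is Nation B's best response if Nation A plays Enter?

Against Enter, Nation B earns 3 from Fight and 4 from Accommodate.
So Accommodate is the best response.

Accommodate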